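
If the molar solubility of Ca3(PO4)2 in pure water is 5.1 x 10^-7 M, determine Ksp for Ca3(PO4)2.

Ca3(PO4)2(s) <=> 3 Ca^2+(aq) + 2 PO4^3-(aq)
If s mol/L of Ca3(PO4)2 dissolves, [Ca^2+] = 3s and [PO4^3-] = 2s.
Ksp = [Ca^2+]^3[PO4^3-]^2
Substituting: Ksp = (3s)^3(2s)^2 = 108s^5
With s = 5.1 × 10^-7: Ksp = 3.7 x 10^-30

3.7e-30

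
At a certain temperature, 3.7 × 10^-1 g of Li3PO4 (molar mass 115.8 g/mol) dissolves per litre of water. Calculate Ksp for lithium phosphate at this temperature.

2.8e-9

Molar solubility s = (3.7 x 10^-1 g/L) / (115.8 g/mol) = 3.20 × 10^-3 M.
Li3PO4(s) <=> 3 Li^+ + PO4^3-
Let s = molar solubility. Then [Li^+] = 3s and [PO4^3-] = s.
Ksp = [Li^+]^3[PO4^3-]
Ksp = (3s)^3s = 27s^4
With s = 3.20 x 10^-3: Ksp = 2.8 × 10^-9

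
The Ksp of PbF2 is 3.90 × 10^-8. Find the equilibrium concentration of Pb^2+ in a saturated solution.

PbF2(s) ⇌ Pb^2+ + 2 F^-
Ksp = [Pb^2+][F^-]^2
For each mole of PbF2 that dissolves: [Pb^2+] = s, [F^-] = 2s.
So Ksp = s × (2s)^2 = 4s^3
Solving, s = (3.90 × 10^-8/4)^(1/3) = 2.136 × 10^-3 M
[Pb^2+] = s = 2.14 × 10^-3 M

2.14 × 10^-3 M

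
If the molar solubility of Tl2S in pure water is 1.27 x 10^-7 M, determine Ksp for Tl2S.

Ksp = 8.19e-21

Tl2S(s) <=> 2 Tl^+(aq) + S^2-(aq)
With molar solubility s: [Tl^+] = 2s, [S^2-] = s.
Ksp = [Tl^+]^2[S^2-]
So Ksp = (2s)^2 × s = 4s^3
Ksp = 4 × (1.27 × 10^-7)^3 = 8.19 × 10^-21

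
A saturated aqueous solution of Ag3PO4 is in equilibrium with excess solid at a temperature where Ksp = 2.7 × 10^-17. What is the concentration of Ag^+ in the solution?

[Ag^+] = 9.5 × 10^-5 M

Ag3PO4(s) ⇌ 3 Ag^+(aq) + PO4^3-(aq)
Ksp = [Ag^+]^3[PO4^3-]
If s mol/L of Ag3PO4 dissolves, [Ag^+] = 3s and [PO4^3-] = s.
Substituting: Ksp = (3s)^3s = 27s^4
s^4 = 2.7 × 10^-17 / 27, so s = 3.16 x 10^-5 M
[Ag^+] = 3s = 9.5 × 10^-5 M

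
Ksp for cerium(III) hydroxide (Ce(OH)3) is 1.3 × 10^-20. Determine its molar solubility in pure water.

s = 4.7 x 10^-6 M

Ce(OH)3(s) ⇌ Ce^3+ + 3 OH^-
Ksp = [Ce^3+][OH^-]^3
With molar solubility s: [Ce^3+] = s, [OH^-] = 3s.
Substituting: Ksp = s(3s)^3 = 27s^4
s^4 = 1.3 × 10^-20 / 27, so s = 4.7 x 10^-6 M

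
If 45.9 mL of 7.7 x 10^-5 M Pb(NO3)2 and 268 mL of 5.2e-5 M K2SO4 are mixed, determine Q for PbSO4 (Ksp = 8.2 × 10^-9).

5.0 x 10^-10

Total volume = 45.9 + 268 = 313.9 mL.
[Pb^2+] = 7.7 x 10^-5 × (45.9/313.9) = 1.13 x 10^-5 M
[SO4^2-] = 5.2 × 10^-5 × (268/313.9) = 4.44 × 10^-5 M
PbSO4(s) ⇌ Pb^2+ + SO4^2-, so Q = [Pb^2+][SO4^2-]
Q = (1.13 × 10^-5)(4.44 x 10^-5) = 5.0 x 10^-10
Q < Ksp, so no precipitate of PbSO4 forms.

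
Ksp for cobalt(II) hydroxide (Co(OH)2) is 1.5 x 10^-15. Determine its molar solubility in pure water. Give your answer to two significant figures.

Co(OH)2(s) ⇌ Co^2+(aq) + 2 OH^-(aq)
Ksp = [Co^2+][OH^-]^2
Let s = molar solubility. Then [Co^2+] = s and [OH^-] = 2s.
So Ksp = s × (2s)^2 = 4s^3
Solving, s = (1.5 x 10^-15/4)^(1/3) = 7.2 × 10^-6 M

7.2e-6 M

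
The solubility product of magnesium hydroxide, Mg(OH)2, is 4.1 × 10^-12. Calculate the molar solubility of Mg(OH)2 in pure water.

Mg(OH)2(s) ⇌ Mg^2+(aq) + 2 OH^-(aq)
Ksp = [Mg^2+][OH^-]^2
Let s = molar solubility. Then [Mg^2+] = s and [OH^-] = 2s.
So Ksp = s × (2s)^2 = 4s^3
s^3 = 4.1 × 10^-12 / 4, so s = 1.0 x 10^-4 M

s = 1.0 x 10^-4 M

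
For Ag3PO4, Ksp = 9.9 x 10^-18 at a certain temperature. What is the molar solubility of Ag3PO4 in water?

2.5e-5 M

Ag3PO4(s) ⇌ 3 Ag^+(aq) + PO4^3-(aq)
Ksp = [Ag^+]^3[PO4^3-]
Let s = molar solubility. Then [Ag^+] = 3s and [PO4^3-] = s.
Ksp = (3s)^3s = 27s^4
s^4 = 9.9 x 10^-18 / 27, so s = 2.5 × 10^-5 M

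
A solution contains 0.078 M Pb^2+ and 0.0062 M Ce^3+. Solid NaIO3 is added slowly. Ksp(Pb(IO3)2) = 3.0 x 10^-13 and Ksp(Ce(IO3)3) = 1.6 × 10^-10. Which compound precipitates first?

Pb(IO3)2

Each salt begins to precipitate when Q = Ksp, i.e. when [IO3^-] reaches its threshold.
For Pb(IO3)2: 3.0 x 10^-13 = 0.078 × [IO3^-]^2  ⇒  [IO3^-] = 2.0 × 10^-6 M.
For Ce(IO3)3: 1.6 × 10^-10 = 0.0062 × [IO3^-]^3  ⇒  [IO3^-] = 3.0 x 10^-3 M.
The salt with the lower threshold [IO3^-] precipitates first: Pb(IO3)2.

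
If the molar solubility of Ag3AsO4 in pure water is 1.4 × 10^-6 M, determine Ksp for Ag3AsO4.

Ag3AsO4(s) <=> 3 Ag^+(aq) + AsO4^3-(aq)
If s mol/L of Ag3AsO4 dissolves, [Ag^+] = 3s and [AsO4^3-] = s.
Ksp = [Ag^+]^3[AsO4^3-]
Ksp = (3s)^3s = 27s^4
With s = 1.4 × 10^-6: Ksp = 1.0 × 10^-22

1.0e-22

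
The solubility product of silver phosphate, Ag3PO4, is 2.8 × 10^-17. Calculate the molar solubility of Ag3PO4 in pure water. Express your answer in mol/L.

Ag3PO4(s) ⇌ 3 Ag^+(aq) + PO4^3-(aq)
Ksp = [Ag^+]^3[PO4^3-]
If s mol/L of Ag3PO4 dissolves, [Ag^+] = 3s and [PO4^3-] = s.
So Ksp = (3s)^3 × s = 27s^4
s = (2.8 × 10^-17 / 27)^(1/4) = 3.2 × 10^-5 M

3.2e-5 M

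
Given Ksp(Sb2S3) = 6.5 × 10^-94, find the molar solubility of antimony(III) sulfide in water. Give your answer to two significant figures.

s ≈ 9.0 × 10^-20 M

Sb2S3(s) <=> 2 Sb^3+ + 3 S^2-
Ksp = [Sb^3+]^2[S^2-]^3
For each mole of Sb2S3 that dissolves: [Sb^3+] = 2s, [S^2-] = 3s.
Substituting: Ksp = (2s)^2(3s)^3 = 108s^5
s = (6.5 × 10^-94 / 108)^(1/5) = 9.0 x 10^-20 M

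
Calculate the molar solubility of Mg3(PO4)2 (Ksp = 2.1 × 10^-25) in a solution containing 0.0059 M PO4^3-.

Mg3(PO4)2(s) <=> 3 Mg^2+ + 2 PO4^3-
Ksp = [Mg^2+]^3[PO4^3-]^2
Let s be the molar solubility in this solution. [Mg^2+] = 3s, [PO4^3-] = 0.0059 + 2s ≈ 0.0059 (Ksp is small, so little additional dissolves).
Ksp ≈ (3s)^3 × (0.0059)^2
s = 6.1 x 10^-8 M
Check: 2s = 1.2 x 10^-7 ≪ 0.0059, so the approximation is valid.

6.1e-8 M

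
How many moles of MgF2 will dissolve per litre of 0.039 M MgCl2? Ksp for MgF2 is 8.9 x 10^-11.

s = 2.4e-5 M

MgF2(s) ⇌ Mg^2+(aq) + 2 F^-(aq)
Ksp = [Mg^2+][F^-]^2
If s mol/L dissolves here, [Mg^2+] = 0.039 + s ≈ 0.039, [F^-] = 2s (since Mg^2+ from MgCl2 dominates).
Ksp ≈ 0.039 × (2s)^2
s = 2.4 × 10^-5 M
Check: s = 2.4 × 10^-5 ≪ 0.039, so the approximation is valid.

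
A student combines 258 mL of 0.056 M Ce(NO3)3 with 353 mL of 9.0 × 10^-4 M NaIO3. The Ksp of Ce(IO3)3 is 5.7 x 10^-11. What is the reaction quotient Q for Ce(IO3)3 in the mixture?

3.3 × 10^-12

Total volume = 258 + 353 = 611 mL.
[Ce^3+] = 5.6 × 10^-2 × (258/611) = 2.36 × 10^-2 M
[IO3^-] = 9.0 × 10^-4 × (353/611) = 5.20 × 10^-4 M
Ce(IO3)3(s) ⇌ Ce^3+(aq) + 3 IO3^-(aq), so Q = [Ce^3+][IO3^-]^3
Q = (2.36 × 10^-2)(5.20 x 10^-4)^3 = 3.3 × 10^-12
Q < Ksp, so no precipitate of Ce(IO3)3 forms.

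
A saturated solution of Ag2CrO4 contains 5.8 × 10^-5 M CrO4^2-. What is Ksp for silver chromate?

7.8e-13

Ag2CrO4(s) ⇌ 2 Ag^+ + CrO4^2-
Stoichiometry gives [Ag^+] = (2/1)[CrO4^2-] = 1.16 x 10^-4 M.
Ksp = [Ag^+]^2[CrO4^2-]
Ksp = (1.16 x 10^-4)^2 × 5.8 × 10^-5 = 7.8 × 10^-13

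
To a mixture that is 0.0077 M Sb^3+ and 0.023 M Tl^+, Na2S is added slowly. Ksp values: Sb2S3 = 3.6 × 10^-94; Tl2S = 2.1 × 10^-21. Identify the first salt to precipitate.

Precipitation of each salt starts when its ion product equals its Ksp.
For Sb2S3: 3.6 × 10^-94 = (0.0077)^2 × [S^2-]^3  ⇒  [S^2-] = 1.8 × 10^-30 M.
For Tl2S: 2.1 × 10^-21 = (0.023)^2 × [S^2-]  ⇒  [S^2-] = 4.0 × 10^-18 M.
The salt with the lower threshold [S^2-] precipitates first: Sb2S3.

Sb2S3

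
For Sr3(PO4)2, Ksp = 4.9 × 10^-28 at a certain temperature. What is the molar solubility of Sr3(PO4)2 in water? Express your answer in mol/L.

s = 1.4 × 10^-6 M

Sr3(PO4)2(s) <=> 3 Sr^2+ + 2 PO4^3-
Ksp = [Sr^2+]^3[PO4^3-]^2
If s mol/L of Sr3(PO4)2 dissolves, [Sr^2+] = 3s and [PO4^3-] = 2s.
Substituting: Ksp = (3s)^3(2s)^2 = 108s^5
s = (4.9 × 10^-28 / 108)^(1/5) = 1.4 × 10^-6 M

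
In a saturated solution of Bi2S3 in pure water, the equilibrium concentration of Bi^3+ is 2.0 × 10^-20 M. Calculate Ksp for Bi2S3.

Bi2S3(s) ⇌ 2 Bi^3+ + 3 S^2-
Stoichiometry gives [S^2-] = (3/2)[Bi^3+] = 3.00 × 10^-20 M.
Ksp = [Bi^3+]^2[S^2-]^3
Ksp = (2.0 × 10^-20)^2 × (3.00 x 10^-20)^3 = 1.1 × 10^-98

Ksp = 1.1e-98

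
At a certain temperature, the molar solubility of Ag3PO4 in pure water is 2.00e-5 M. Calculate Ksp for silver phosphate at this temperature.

4.32 x 10^-18

Ag3PO4(s) ⇌ 3 Ag^+ + PO4^3-
Let s = molar solubility. Then [Ag^+] = 3s and [PO4^3-] = s.
Ksp = [Ag^+]^3[PO4^3-]
So Ksp = (3s)^3 × s = 27s^4
Ksp = 27 × (2.00 × 10^-5)^4 = 4.32 x 10^-18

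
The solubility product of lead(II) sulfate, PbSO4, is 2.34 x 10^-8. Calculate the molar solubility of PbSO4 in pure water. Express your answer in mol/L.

PbSO4(s) ⇌ Pb^2+(aq) + SO4^2-(aq)
Ksp = [Pb^2+][SO4^2-]
For each mole of PbSO4 that dissolves: [Pb^2+] = s, [SO4^2-] = s.
Ksp = s × s = s^2
s = (2.34 x 10^-8)^(1/2) = 1.53 × 10^-4 M

1.53 × 10^-4 M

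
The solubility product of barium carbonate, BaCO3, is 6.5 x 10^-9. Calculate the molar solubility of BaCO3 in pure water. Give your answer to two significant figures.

BaCO3(s) ⇌ Ba^2+(aq) + CO3^2-(aq)
Ksp = [Ba^2+][CO3^2-]
Let s = molar solubility. Then [Ba^2+] = s and [CO3^2-] = s.
Ksp = (s)(s) = s^2
s = (6.5 x 10^-9)^(1/2) = 8.1 x 10^-5 M

8.1 × 10^-5 M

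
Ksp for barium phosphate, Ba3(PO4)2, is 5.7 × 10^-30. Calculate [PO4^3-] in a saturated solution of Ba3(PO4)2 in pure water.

[PO4^3-] = 1.1e-6 M

Ba3(PO4)2(s) ⇌ 3 Ba^2+(aq) + 2 PO4^3-(aq)
Ksp = [Ba^2+]^3[PO4^3-]^2
For each mole of Ba3(PO4)2 that dissolves: [Ba^2+] = 3s, [PO4^3-] = 2s.
Substituting: Ksp = (3s)^3(2s)^2 = 108s^5
Solving, s = (5.7 × 10^-30/108)^(1/5) = 5.55 × 10^-7 M
[PO4^3-] = 2s = 1.1 × 10^-6 M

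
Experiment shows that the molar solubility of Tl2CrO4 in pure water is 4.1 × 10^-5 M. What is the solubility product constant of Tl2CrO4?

Tl2CrO4(s) ⇌ 2 Tl^+ + CrO4^2-
If s mol/L of Tl2CrO4 dissolves, [Tl^+] = 2s and [CrO4^2-] = s.
Ksp = [Tl^+]^2[CrO4^2-]
So Ksp = (2s)^2 × s = 4s^3
With s = 4.1 × 10^-5: Ksp = 2.8 x 10^-13

2.8 × 10^-13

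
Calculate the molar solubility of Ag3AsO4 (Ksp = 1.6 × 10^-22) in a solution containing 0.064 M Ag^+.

Ag3AsO4(s) <=> 3 Ag^+(aq) + AsO4^3-(aq)
Ksp = [Ag^+]^3[AsO4^3-]
If s mol/L dissolves here, [Ag^+] = 0.064 + 3s ≈ 0.064, [AsO4^3-] = s (common-ion effect: Ag^+ is already 0.064 M).
Ksp ≈ (0.064)^3 × s
s = 6.1 × 10^-19 M
Check: 3s = 1.8 × 10^-18 ≪ 0.064, so the approximation is valid.

s ≈ 6.1e-19 M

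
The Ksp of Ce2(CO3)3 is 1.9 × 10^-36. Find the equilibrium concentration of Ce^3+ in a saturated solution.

[Ce^3+] = 5.6e-8 M

Ce2(CO3)3(s) <=> 2 Ce^3+ + 3 CO3^2-
Ksp = [Ce^3+]^2[CO3^2-]^3
If s mol/L of Ce2(CO3)3 dissolves, [Ce^3+] = 2s and [CO3^2-] = 3s.
So Ksp = (2s)^2 × (3s)^3 = 108s^5
s^5 = 1.9 × 10^-36 / 108, so s = 2.81 x 10^-8 M
[Ce^3+] = 2s = 5.6 x 10^-8 M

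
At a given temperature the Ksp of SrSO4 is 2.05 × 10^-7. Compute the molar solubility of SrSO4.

SrSO4(s) ⇌ Sr^2+(aq) + SO4^2-(aq)
Ksp = [Sr^2+][SO4^2-]
Let s = molar solubility. Then [Sr^2+] = s and [SO4^2-] = s.
Ksp = s^2
s = √(2.05 × 10^-7) = 4.53 × 10^-4 M

s = 4.53e-4 M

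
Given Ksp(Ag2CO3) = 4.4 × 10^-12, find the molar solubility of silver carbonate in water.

1.0 × 10^-4 M

Ag2CO3(s) <=> 2 Ag^+(aq) + CO3^2-(aq)
Ksp = [Ag^+]^2[CO3^2-]
For each mole of Ag2CO3 that dissolves: [Ag^+] = 2s, [CO3^2-] = s.
So Ksp = (2s)^2 × s = 4s^3
s = (4.4 × 10^-12 / 4)^(1/3) = 1.0 × 10^-4 M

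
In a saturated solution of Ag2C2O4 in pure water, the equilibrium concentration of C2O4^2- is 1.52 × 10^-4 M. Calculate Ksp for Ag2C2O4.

Ag2C2O4(s) <=> 2 Ag^+ + C2O4^2-
Stoichiometry gives [Ag^+] = (2/1)[C2O4^2-] = 3.040 × 10^-4 M.
Ksp = [Ag^+]^2[C2O4^2-]
Ksp = (3.040 × 10^-4)^2 × 1.52 × 10^-4 = 1.40 × 10^-11

Ksp = 1.40e-11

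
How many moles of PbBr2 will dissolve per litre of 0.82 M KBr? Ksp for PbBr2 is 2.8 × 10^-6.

PbBr2(s) <=> Pb^2+(aq) + 2 Br^-(aq)
Ksp = [Pb^2+][Br^-]^2
Let s = moles of PbBr2 that dissolve per litre. [Pb^2+] = s, [Br^-] = 0.82 + 2s ≈ 0.82 (common-ion effect: Br^- is already 0.82 M).
Ksp ≈ s × (0.82)^2
s = 4.2 x 10^-6 M
Check: 2s = 8.3 × 10^-6 ≪ 0.82, so the approximation is valid.

s ≈ 4.2 x 10^-6 M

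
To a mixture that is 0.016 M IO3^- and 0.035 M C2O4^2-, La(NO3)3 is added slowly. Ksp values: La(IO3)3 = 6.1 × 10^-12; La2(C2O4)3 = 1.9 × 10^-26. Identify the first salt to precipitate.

La2(C2O4)3

Precipitation of each salt starts when its ion product equals its Ksp.
For La(IO3)3: 6.1 × 10^-12 = (0.016)^3 × [La^3+]  ⇒  [La^3+] = 1.5 x 10^-6 M.
For La2(C2O4)3: 1.9 × 10^-26 = (0.035)^3 × [La^3+]^2  ⇒  [La^3+] = 2.1 × 10^-11 M.
The salt with the lower threshold [La^3+] precipitates first: La2(C2O4)3.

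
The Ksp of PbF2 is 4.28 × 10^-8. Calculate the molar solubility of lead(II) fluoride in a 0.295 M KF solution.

s ≈ 4.92e-7 M

PbF2(s) ⇌ Pb^2+ + 2 F^-
Ksp = [Pb^2+][F^-]^2
Let s = moles of PbF2 that dissolve per litre. [Pb^2+] = s, [F^-] = 0.295 + 2s ≈ 0.295 (since F^- from KF dominates).
Ksp ≈ s × (0.295)^2
s = 4.92 × 10^-7 M
Check: 2s = 9.8 x 10^-7 ≪ 0.295, so the approximation is valid.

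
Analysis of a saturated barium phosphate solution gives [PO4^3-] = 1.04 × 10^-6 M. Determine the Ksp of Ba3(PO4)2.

Ksp ≈ 4.11e-30

Ba3(PO4)2(s) <=> 3 Ba^2+ + 2 PO4^3-
Stoichiometry gives [Ba^2+] = (3/2)[PO4^3-] = 1.560 x 10^-6 M.
Ksp = [Ba^2+]^3[PO4^3-]^2
Ksp = (1.560 x 10^-6)^3 × (1.04 × 10^-6)^2 = 4.11 × 10^-30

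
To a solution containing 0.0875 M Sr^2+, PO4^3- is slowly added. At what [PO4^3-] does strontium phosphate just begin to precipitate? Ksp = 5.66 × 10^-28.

Sr3(PO4)2(s) <=> 3 Sr^2+ + 2 PO4^3-
Ksp = [Sr^2+]^3[PO4^3-]^2
Precipitation begins when Q = Ksp. With [Sr^2+] = 0.0875 M:
5.66 × 10^-28 = (0.0875)^3 × [PO4^3-]^2
[PO4^3-] = (5.66 × 10^-28 / 6.699 × 10^-4)^(1/2) = 9.19 x 10^-13 M

[PO4^3-] ≈ 9.19 x 10^-13 M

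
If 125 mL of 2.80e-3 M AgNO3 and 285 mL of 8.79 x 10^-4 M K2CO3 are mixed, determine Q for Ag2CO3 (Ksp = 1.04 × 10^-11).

Q = 4.45 × 10^-10

Total volume = 125 + 285 = 410 mL.
[Ag^+] = 2.80 × 10^-3 × (125/410) = 8.537 × 10^-4 M
[CO3^2-] = 8.79 x 10^-4 × (285/410) = 6.110 × 10^-4 M
Ag2CO3(s) ⇌ 2 Ag^+ + CO3^2-, so Q = [Ag^+]^2[CO3^2-]
Q = (8.537 × 10^-4)^2(6.110 × 10^-4) = 4.45 x 10^-10
Q > Ksp, so Ag2CO3 will precipitate.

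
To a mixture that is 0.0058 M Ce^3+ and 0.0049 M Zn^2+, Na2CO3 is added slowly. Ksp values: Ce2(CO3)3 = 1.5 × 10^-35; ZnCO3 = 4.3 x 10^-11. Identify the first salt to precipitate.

Each salt begins to precipitate when Q = Ksp, i.e. when [CO3^2-] reaches its threshold.
For Ce2(CO3)3: 1.5 × 10^-35 = (0.0058)^2 × [CO3^2-]^3  ⇒  [CO3^2-] = 7.6 x 10^-11 M.
For ZnCO3: 4.3 x 10^-11 = 0.0049 × [CO3^2-]  ⇒  [CO3^2-] = 8.8 × 10^-9 M.
The salt with the lower threshold [CO3^2-] precipitates first: Ce2(CO3)3.

Ce2(CO3)3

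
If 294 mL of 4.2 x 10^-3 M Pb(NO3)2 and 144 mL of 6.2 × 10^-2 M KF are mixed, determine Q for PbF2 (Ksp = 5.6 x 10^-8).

Total volume = 294 + 144 = 438 mL.
[Pb^2+] = 4.2 x 10^-3 × (294/438) = 2.82 × 10^-3 M
[F^-] = 6.2 x 10^-2 × (144/438) = 2.04 × 10^-2 M
PbF2(s) ⇌ Pb^2+(aq) + 2 F^-(aq), so Q = [Pb^2+][F^-]^2
Q = (2.82 x 10^-3)(2.04 x 10^-2)^2 = 1.2 × 10^-6
Q > Ksp, so PbF2 will precipitate.

1.2 × 10^-6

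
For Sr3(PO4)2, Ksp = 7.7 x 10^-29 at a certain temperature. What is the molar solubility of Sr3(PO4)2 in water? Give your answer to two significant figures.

Sr3(PO4)2(s) <=> 3 Sr^2+ + 2 PO4^3-
Ksp = [Sr^2+]^3[PO4^3-]^2
For each mole of Sr3(PO4)2 that dissolves: [Sr^2+] = 3s, [PO4^3-] = 2s.
So Ksp = (3s)^3 × (2s)^2 = 108s^5
s = (7.7 x 10^-29 / 108)^(1/5) = 9.3 × 10^-7 M

s = 9.3e-7 M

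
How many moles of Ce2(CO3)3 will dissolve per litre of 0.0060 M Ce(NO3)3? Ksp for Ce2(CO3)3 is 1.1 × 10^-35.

Ce2(CO3)3(s) ⇌ 2 Ce^3+(aq) + 3 CO3^2-(aq)
Ksp = [Ce^3+]^2[CO3^2-]^3
Let s be the molar solubility in this solution. [Ce^3+] = 0.0060 + 2s ≈ 0.0060, [CO3^2-] = 3s (common-ion effect: Ce^3+ is already 0.0060 M).
Ksp ≈ (0.0060)^2 × (3s)^3
s = 2.2 × 10^-11 M
Check: 2s = 4.5 × 10^-11 ≪ 0.0060, so the approximation is valid.

s ≈ 2.2e-11 M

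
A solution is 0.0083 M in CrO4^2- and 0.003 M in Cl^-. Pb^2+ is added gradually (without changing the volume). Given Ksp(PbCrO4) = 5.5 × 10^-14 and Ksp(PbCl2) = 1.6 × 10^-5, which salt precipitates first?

PbCrO4

Precipitation of each salt starts when its ion product equals its Ksp.
For PbCrO4: 5.5 × 10^-14 = 0.0083 × [Pb^2+]  ⇒  [Pb^2+] = 6.6 × 10^-12 M.
For PbCl2: 1.6 × 10^-5 = (0.003)^2 × [Pb^2+]  ⇒  [Pb^2+] = 1.8 M.
The salt with the lower threshold [Pb^2+] precipitates first: PbCrO4.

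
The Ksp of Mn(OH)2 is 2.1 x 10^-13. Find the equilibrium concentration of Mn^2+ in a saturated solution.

Mn(OH)2(s) <=> Mn^2+ + 2 OH^-
Ksp = [Mn^2+][OH^-]^2
Let s = molar solubility. Then [Mn^2+] = s and [OH^-] = 2s.
Substituting: Ksp = s(2s)^2 = 4s^3
s = (2.1 x 10^-13 / 4)^(1/3) = 3.74 × 10^-5 M
[Mn^2+] = s = 3.7 × 10^-5 M

[Mn^2+] ≈ 3.7e-5 M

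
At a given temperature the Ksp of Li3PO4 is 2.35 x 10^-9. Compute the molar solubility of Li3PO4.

s ≈ 3.05e-3 M

Li3PO4(s) ⇌ 3 Li^+ + PO4^3-
Ksp = [Li^+]^3[PO4^3-]
If s mol/L of Li3PO4 dissolves, [Li^+] = 3s and [PO4^3-] = s.
Ksp = (3s)^3s = 27s^4
Solving, s = (2.35 x 10^-9/27)^(1/4) = 3.05 × 10^-3 M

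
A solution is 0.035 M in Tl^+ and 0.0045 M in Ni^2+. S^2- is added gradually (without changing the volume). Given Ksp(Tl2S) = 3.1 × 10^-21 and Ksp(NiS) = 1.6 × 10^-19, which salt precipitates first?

Precipitation of each salt starts when its ion product equals its Ksp.
For Tl2S: 3.1 × 10^-21 = (0.035)^2 × [S^2-]  ⇒  [S^2-] = 2.5 × 10^-18 M.
For NiS: 1.6 × 10^-19 = 0.0045 × [S^2-]  ⇒  [S^2-] = 3.6 × 10^-17 M.
The salt with the lower threshold [S^2-] precipitates first: Tl2S.

Tl2S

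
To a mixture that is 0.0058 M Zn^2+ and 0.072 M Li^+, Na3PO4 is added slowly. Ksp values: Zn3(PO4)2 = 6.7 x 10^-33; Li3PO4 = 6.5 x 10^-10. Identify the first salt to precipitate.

Zn3(PO4)2

Each salt begins to precipitate when Q = Ksp, i.e. when [PO4^3-] reaches its threshold.
For Zn3(PO4)2: 6.7 x 10^-33 = (0.0058)^3 × [PO4^3-]^2  ⇒  [PO4^3-] = 1.9 × 10^-13 M.
For Li3PO4: 6.5 x 10^-10 = (0.072)^3 × [PO4^3-]  ⇒  [PO4^3-] = 1.7 x 10^-6 M.
The salt with the lower threshold [PO4^3-] precipitates first: Zn3(PO4)2.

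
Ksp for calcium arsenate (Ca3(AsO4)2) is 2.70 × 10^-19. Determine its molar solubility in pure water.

Ca3(AsO4)2(s) ⇌ 3 Ca^2+ + 2 AsO4^3-
Ksp = [Ca^2+]^3[AsO4^3-]^2
If s mol/L of Ca3(AsO4)2 dissolves, [Ca^2+] = 3s and [AsO4^3-] = 2s.
Ksp = (3s)^3(2s)^2 = 108s^5
Solving, s = (2.70 × 10^-19/108)^(1/5) = 7.58 × 10^-5 M

s = 7.58 x 10^-5 M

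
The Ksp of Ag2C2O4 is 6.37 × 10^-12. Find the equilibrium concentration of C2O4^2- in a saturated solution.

Ag2C2O4(s) ⇌ 2 Ag^+(aq) + C2O4^2-(aq)
Ksp = [Ag^+]^2[C2O4^2-]
Let s = molar solubility. Then [Ag^+] = 2s and [C2O4^2-] = s.
Substituting: Ksp = (2s)^2s = 4s^3
s^3 = 6.37 × 10^-12 / 4, so s = 1.168 × 10^-4 M
[C2O4^2-] = s = 1.17 x 10^-4 M

[C2O4^2-] = 1.17e-4 M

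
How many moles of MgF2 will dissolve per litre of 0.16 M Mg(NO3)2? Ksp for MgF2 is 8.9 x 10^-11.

s ≈ 1.2e-5 M

MgF2(s) <=> Mg^2+(aq) + 2 F^-(aq)
Ksp = [Mg^2+][F^-]^2
If s mol/L dissolves here, [Mg^2+] = 0.16 + s ≈ 0.16, [F^-] = 2s (Ksp is small, so little additional dissolves).
Ksp ≈ 0.16 × (2s)^2
s = 1.2 × 10^-5 M
Check: s = 1.2 × 10^-5 ≪ 0.16, so the approximation is valid.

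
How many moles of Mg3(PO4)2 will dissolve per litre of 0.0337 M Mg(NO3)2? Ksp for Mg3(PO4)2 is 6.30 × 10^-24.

Mg3(PO4)2(s) ⇌ 3 Mg^2+ + 2 PO4^3-
Ksp = [Mg^2+]^3[PO4^3-]^2
Let s = moles of Mg3(PO4)2 that dissolve per litre. [Mg^2+] = 0.0337 + 3s ≈ 0.0337, [PO4^3-] = 2s (since Mg^2+ from Mg(NO3)2 dominates).
Ksp ≈ (0.0337)^3 × (2s)^2
s = 2.03 × 10^-10 M
Check: 3s = 6.1 × 10^-10 ≪ 0.0337, so the approximation is valid.

s ≈ 2.03 × 10^-10 M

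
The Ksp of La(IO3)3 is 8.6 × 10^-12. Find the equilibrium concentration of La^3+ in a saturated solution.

[La^3+] ≈ 7.5e-4 M

La(IO3)3(s) <=> La^3+(aq) + 3 IO3^-(aq)
Ksp = [La^3+][IO3^-]^3
For each mole of La(IO3)3 that dissolves: [La^3+] = s, [IO3^-] = 3s.
Ksp = s(3s)^3 = 27s^4
s = (8.6 × 10^-12 / 27)^(1/4) = 7.51 × 10^-4 M
[La^3+] = s = 7.5 × 10^-4 M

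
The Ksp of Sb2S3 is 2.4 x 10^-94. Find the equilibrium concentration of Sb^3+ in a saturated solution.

1.5e-19 M

Sb2S3(s) ⇌ 2 Sb^3+(aq) + 3 S^2-(aq)
Ksp = [Sb^3+]^2[S^2-]^3
With molar solubility s: [Sb^3+] = 2s, [S^2-] = 3s.
Substituting: Ksp = (2s)^2(3s)^3 = 108s^5
Solving, s = (2.4 x 10^-94/108)^(1/5) = 7.40 × 10^-20 M
[Sb^3+] = 2s = 1.5 × 10^-19 M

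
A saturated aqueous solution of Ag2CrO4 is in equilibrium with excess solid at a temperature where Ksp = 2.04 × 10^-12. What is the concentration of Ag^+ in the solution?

Ag2CrO4(s) ⇌ 2 Ag^+(aq) + CrO4^2-(aq)
Ksp = [Ag^+]^2[CrO4^2-]
If s mol/L of Ag2CrO4 dissolves, [Ag^+] = 2s and [CrO4^2-] = s.
Ksp = (2s)^2s = 4s^3
s^3 = 2.04 × 10^-12 / 4, so s = 7.990 x 10^-5 M
[Ag^+] = 2s = 1.60 × 10^-4 M

[Ag^+] = 1.60 × 10^-4 M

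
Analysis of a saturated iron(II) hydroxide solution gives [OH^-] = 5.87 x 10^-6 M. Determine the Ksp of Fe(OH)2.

Fe(OH)2(s) <=> Fe^2+ + 2 OH^-
Stoichiometry gives [Fe^2+] = (1/2)[OH^-] = 2.935 × 10^-6 M.
Ksp = [Fe^2+][OH^-]^2
Ksp = 2.935 × 10^-6 × (5.87 × 10^-6)^2 = 1.01 × 10^-16

1.01 × 10^-16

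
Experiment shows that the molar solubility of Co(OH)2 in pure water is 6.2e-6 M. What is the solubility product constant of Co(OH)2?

Ksp = 9.5 x 10^-16

Co(OH)2(s) ⇌ Co^2+(aq) + 2 OH^-(aq)
With molar solubility s: [Co^2+] = s, [OH^-] = 2s.
Ksp = [Co^2+][OH^-]^2
So Ksp = s × (2s)^2 = 4s^3
With s = 6.2 × 10^-6: Ksp = 9.5 × 10^-16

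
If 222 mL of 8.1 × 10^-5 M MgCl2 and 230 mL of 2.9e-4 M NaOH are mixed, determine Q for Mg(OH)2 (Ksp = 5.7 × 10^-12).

Total volume = 222 + 230 = 452 mL.
[Mg^2+] = 8.1 x 10^-5 × (222/452) = 3.98 x 10^-5 M
[OH^-] = 2.9 × 10^-4 × (230/452) = 1.48 × 10^-4 M
Mg(OH)2(s) ⇌ Mg^2+(aq) + 2 OH^-(aq), so Q = [Mg^2+][OH^-]^2
Q = (3.98 x 10^-5)(1.48 x 10^-4)^2 = 8.7 × 10^-13
Q < Ksp, so no precipitate of Mg(OH)2 forms.

8.7 × 10^-13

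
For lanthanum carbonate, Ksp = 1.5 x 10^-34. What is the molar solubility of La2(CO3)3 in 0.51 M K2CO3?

1.7 × 10^-17 M

La2(CO3)3(s) ⇌ 2 La^3+ + 3 CO3^2-
Ksp = [La^3+]^2[CO3^2-]^3
Let s be the molar solubility in this solution. [La^3+] = 2s, [CO3^2-] = 0.51 + 3s ≈ 0.51 (common-ion effect: CO3^2- is already 0.51 M).
Ksp ≈ (2s)^2 × (0.51)^3
s = 1.7 × 10^-17 M
Check: 3s = 5.0 × 10^-17 ≪ 0.51, so the approximation is valid.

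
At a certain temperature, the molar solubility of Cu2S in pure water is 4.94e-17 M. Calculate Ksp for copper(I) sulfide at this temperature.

Cu2S(s) <=> 2 Cu^+(aq) + S^2-(aq)
If s mol/L of Cu2S dissolves, [Cu^+] = 2s and [S^2-] = s.
Ksp = [Cu^+]^2[S^2-]
So Ksp = (2s)^2 × s = 4s^3
With s = 4.94 x 10^-17: Ksp = 4.82 x 10^-49

Ksp ≈ 4.82 x 10^-49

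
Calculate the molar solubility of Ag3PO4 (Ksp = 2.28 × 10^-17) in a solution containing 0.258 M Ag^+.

s ≈ 1.33e-15 M

Ag3PO4(s) ⇌ 3 Ag^+(aq) + PO4^3-(aq)
Ksp = [Ag^+]^3[PO4^3-]
If s mol/L dissolves here, [Ag^+] = 0.258 + 3s ≈ 0.258, [PO4^3-] = s (common-ion effect: Ag^+ is already 0.258 M).
Ksp ≈ (0.258)^3 × s
s = 1.33 × 10^-15 M
Check: 3s = 4.0 × 10^-15 ≪ 0.258, so the approximation is valid.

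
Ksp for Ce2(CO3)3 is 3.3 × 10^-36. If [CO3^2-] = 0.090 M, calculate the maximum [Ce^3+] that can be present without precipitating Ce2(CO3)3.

Ce2(CO3)3(s) ⇌ 2 Ce^3+ + 3 CO3^2-
Ksp = [Ce^3+]^2[CO3^2-]^3
Precipitation begins when Q = Ksp. With [CO3^2-] = 0.090 M:
3.3 × 10^-36 = (0.090)^3 × [Ce^3+]^2
[Ce^3+] = (3.3 × 10^-36 / 7.29 × 10^-4)^(1/2) = 6.7 × 10^-17 M

[Ce^3+] = 6.7 x 10^-17 M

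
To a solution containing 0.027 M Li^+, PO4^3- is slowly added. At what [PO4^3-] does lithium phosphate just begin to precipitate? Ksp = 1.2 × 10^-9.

[PO4^3-] = 6.1e-5 M

Li3PO4(s) <=> 3 Li^+(aq) + PO4^3-(aq)
Ksp = [Li^+]^3[PO4^3-]
Precipitation begins when Q = Ksp. With [Li^+] = 0.027 M:
1.2 × 10^-9 = (0.027)^3 × [PO4^3-]
[PO4^3-] = (1.2 × 10^-9 / 1.97 × 10^-5) = 6.1 × 10^-5 M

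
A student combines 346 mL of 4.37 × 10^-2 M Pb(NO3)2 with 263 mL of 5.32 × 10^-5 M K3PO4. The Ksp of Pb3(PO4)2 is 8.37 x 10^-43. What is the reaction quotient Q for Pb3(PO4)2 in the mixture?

Total volume = 346 + 263 = 609 mL.
[Pb^2+] = 4.37 × 10^-2 × (346/609) = 2.483 × 10^-2 M
[PO4^3-] = 5.32 × 10^-5 × (263/609) = 2.297 x 10^-5 M
Pb3(PO4)2(s) <=> 3 Pb^2+(aq) + 2 PO4^3-(aq), so Q = [Pb^2+]^3[PO4^3-]^2
Q = (2.483 × 10^-2)^3(2.297 × 10^-5)^2 = 8.08 x 10^-15
Q > Ksp, so Pb3(PO4)2 will precipitate.

Q ≈ 8.08 x 10^-15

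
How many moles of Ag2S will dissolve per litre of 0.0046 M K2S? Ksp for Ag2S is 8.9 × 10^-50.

Ag2S(s) ⇌ 2 Ag^+ + S^2-
Ksp = [Ag^+]^2[S^2-]
If s mol/L dissolves here, [Ag^+] = 2s, [S^2-] = 0.0046 + s ≈ 0.0046 (Ksp is small, so little additional dissolves).
Ksp ≈ (2s)^2 × 0.0046
s = 2.2 × 10^-24 M
Check: s = 2.2 × 10^-24 ≪ 0.0046, so the approximation is valid.

s ≈ 2.2e-24 M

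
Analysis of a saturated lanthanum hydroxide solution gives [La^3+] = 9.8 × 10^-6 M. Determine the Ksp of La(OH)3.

Ksp = 2.5 × 10^-19

La(OH)3(s) ⇌ La^3+(aq) + 3 OH^-(aq)
Stoichiometry gives [OH^-] = (3/1)[La^3+] = 2.94 × 10^-5 M.
Ksp = [La^3+][OH^-]^3
Ksp = 9.8 × 10^-6 × (2.94 x 10^-5)^3 = 2.5 × 10^-19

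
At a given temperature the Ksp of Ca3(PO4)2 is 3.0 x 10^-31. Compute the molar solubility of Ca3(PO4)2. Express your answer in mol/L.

Ca3(PO4)2(s) ⇌ 3 Ca^2+ + 2 PO4^3-
Ksp = [Ca^2+]^3[PO4^3-]^2
If s mol/L of Ca3(PO4)2 dissolves, [Ca^2+] = 3s and [PO4^3-] = 2s.
So Ksp = (3s)^3 × (2s)^2 = 108s^5
s = (3.0 x 10^-31 / 108)^(1/5) = 3.1 × 10^-7 M

3.1 × 10^-7 M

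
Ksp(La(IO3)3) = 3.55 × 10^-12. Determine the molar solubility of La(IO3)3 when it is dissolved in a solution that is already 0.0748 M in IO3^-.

La(IO3)3(s) ⇌ La^3+ + 3 IO3^-
Ksp = [La^3+][IO3^-]^3
Let s = moles of La(IO3)3 that dissolve per litre. [La^3+] = s, [IO3^-] = 0.0748 + 3s ≈ 0.0748 (common-ion effect: IO3^- is already 0.0748 M).
Ksp ≈ s × (0.0748)^3
s = 8.48 × 10^-9 M
Check: 3s = 2.5 x 10^-8 ≪ 0.0748, so the approximation is valid.

8.48 x 10^-9 M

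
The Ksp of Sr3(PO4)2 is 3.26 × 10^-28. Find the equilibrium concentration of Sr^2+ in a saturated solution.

Sr3(PO4)2(s) ⇌ 3 Sr^2+ + 2 PO4^3-
Ksp = [Sr^2+]^3[PO4^3-]^2
With molar solubility s: [Sr^2+] = 3s, [PO4^3-] = 2s.
Ksp = (3s)^3(2s)^2 = 108s^5
Solving, s = (3.26 × 10^-28/108)^(1/5) = 1.247 × 10^-6 M
[Sr^2+] = 3s = 3.74 × 10^-6 M

3.74 × 10^-6 M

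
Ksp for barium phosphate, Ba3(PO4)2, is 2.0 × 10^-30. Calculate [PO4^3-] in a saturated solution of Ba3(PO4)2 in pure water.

Ba3(PO4)2(s) <=> 3 Ba^2+(aq) + 2 PO4^3-(aq)
Ksp = [Ba^2+]^3[PO4^3-]^2
Let s = molar solubility. Then [Ba^2+] = 3s and [PO4^3-] = 2s.
Ksp = (3s)^3(2s)^2 = 108s^5
Solving, s = (2.0 × 10^-30/108)^(1/5) = 4.50 x 10^-7 M
[PO4^3-] = 2s = 9.0 × 10^-7 M

9.0 × 10^-7 M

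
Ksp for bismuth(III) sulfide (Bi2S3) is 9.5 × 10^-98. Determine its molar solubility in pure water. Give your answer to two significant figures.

s = 1.5 × 10^-20 M

Bi2S3(s) <=> 2 Bi^3+ + 3 S^2-
Ksp = [Bi^3+]^2[S^2-]^3
With molar solubility s: [Bi^3+] = 2s, [S^2-] = 3s.
Substituting: Ksp = (2s)^2(3s)^3 = 108s^5
s^5 = 9.5 × 10^-98 / 108, so s = 1.5 x 10^-20 M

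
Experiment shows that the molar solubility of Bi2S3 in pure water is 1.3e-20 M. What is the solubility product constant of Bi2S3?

Ksp = 4.0 x 10^-98

Bi2S3(s) <=> 2 Bi^3+ + 3 S^2-
If s mol/L of Bi2S3 dissolves, [Bi^3+] = 2s and [S^2-] = 3s.
Ksp = [Bi^3+]^2[S^2-]^3
Substituting: Ksp = (2s)^2(3s)^3 = 108s^5
Ksp = 108 × (1.3 x 10^-20)^5 = 4.0 x 10^-98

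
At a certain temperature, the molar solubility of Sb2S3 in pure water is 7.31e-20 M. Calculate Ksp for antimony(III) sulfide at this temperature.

Ksp = 2.25e-94

Sb2S3(s) ⇌ 2 Sb^3+(aq) + 3 S^2-(aq)
Let s = molar solubility. Then [Sb^3+] = 2s and [S^2-] = 3s.
Ksp = [Sb^3+]^2[S^2-]^3
So Ksp = (2s)^2 × (3s)^3 = 108s^5
Ksp = 108 × (7.31 × 10^-20)^5 = 2.25 × 10^-94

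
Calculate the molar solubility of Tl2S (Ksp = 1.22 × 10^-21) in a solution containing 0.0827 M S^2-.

Tl2S(s) ⇌ 2 Tl^+(aq) + S^2-(aq)
Ksp = [Tl^+]^2[S^2-]
If s mol/L dissolves here, [Tl^+] = 2s, [S^2-] = 0.0827 + s ≈ 0.0827 (since the S^2- already present dominates).
Ksp ≈ (2s)^2 × 0.0827
s = 6.07 × 10^-11 M
Check: s = 6.1 × 10^-11 ≪ 0.0827, so the approximation is valid.

6.07 x 10^-11 M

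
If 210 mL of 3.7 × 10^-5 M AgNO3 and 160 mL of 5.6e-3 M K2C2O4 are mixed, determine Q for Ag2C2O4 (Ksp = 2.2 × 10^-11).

Total volume = 210 + 160 = 370 mL.
[Ag^+] = 3.7 × 10^-5 × (210/370) = 2.10 x 10^-5 M
[C2O4^2-] = 5.6 × 10^-3 × (160/370) = 2.42 × 10^-3 M
Ag2C2O4(s) ⇌ 2 Ag^+ + C2O4^2-, so Q = [Ag^+]^2[C2O4^2-]
Q = (2.10 × 10^-5)^2(2.42 × 10^-3) = 1.1 x 10^-12
Q < Ksp, so no precipitate of Ag2C2O4 forms.

1.1 × 10^-12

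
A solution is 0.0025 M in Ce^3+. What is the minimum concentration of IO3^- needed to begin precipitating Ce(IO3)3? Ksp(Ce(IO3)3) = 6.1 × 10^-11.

[IO3^-] = 2.9 × 10^-3 M

Ce(IO3)3(s) ⇌ Ce^3+(aq) + 3 IO3^-(aq)
Ksp = [Ce^3+][IO3^-]^3
Precipitation begins when Q = Ksp. With [Ce^3+] = 0.0025 M:
6.1 × 10^-11 = (0.0025) × [IO3^-]^3
[IO3^-] = (6.1 × 10^-11 / 2.5 x 10^-3)^(1/3) = 2.9 × 10^-3 M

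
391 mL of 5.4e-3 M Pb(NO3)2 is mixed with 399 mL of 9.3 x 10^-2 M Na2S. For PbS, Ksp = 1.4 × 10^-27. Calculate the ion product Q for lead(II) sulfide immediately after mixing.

Total volume = 391 + 399 = 790 mL.
[Pb^2+] = 5.4 × 10^-3 × (391/790) = 2.67 x 10^-3 M
[S^2-] = 9.3 × 10^-2 × (399/790) = 4.70 x 10^-2 M
PbS(s) ⇌ Pb^2+ + S^2-, so Q = [Pb^2+][S^2-]
Q = (2.67 x 10^-3)(4.70 × 10^-2) = 1.3 × 10^-4
Q > Ksp, so PbS will precipitate.

1.3 x 10^-4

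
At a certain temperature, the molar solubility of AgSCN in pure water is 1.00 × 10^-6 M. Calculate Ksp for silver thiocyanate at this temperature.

AgSCN(s) <=> Ag^+ + SCN^-
With molar solubility s: [Ag^+] = s, [SCN^-] = s.
Ksp = [Ag^+][SCN^-]
Ksp = s × s = s^2
Ksp = (1.00 x 10^-6)^2 = 1.00 × 10^-12

Ksp ≈ 1.00 x 10^-12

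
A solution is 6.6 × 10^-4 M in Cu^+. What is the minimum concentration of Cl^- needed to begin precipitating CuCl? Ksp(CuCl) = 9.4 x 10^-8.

[Cl^-] = 1.4e-4 M

CuCl(s) ⇌ Cu^+ + Cl^-
Ksp = [Cu^+][Cl^-]
Precipitation begins when Q = Ksp. With [Cu^+] = 6.6 × 10^-4 M:
9.4 x 10^-8 = (6.6 × 10^-4) × [Cl^-]
[Cl^-] = (9.4 x 10^-8 / 6.6 × 10^-4) = 1.4 × 10^-4 M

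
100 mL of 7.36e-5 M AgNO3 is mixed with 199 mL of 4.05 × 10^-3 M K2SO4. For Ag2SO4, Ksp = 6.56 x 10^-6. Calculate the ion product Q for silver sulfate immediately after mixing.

Total volume = 100 + 199 = 299 mL.
[Ag^+] = 7.36 × 10^-5 × (100/299) = 2.462 × 10^-5 M
[SO4^2-] = 4.05 × 10^-3 × (199/299) = 2.695 x 10^-3 M
Ag2SO4(s) <=> 2 Ag^+ + SO4^2-, so Q = [Ag^+]^2[SO4^2-]
Q = (2.462 × 10^-5)^2(2.695 × 10^-3) = 1.63 × 10^-12
Q < Ksp, so no precipitate of Ag2SO4 forms.

Q = 1.63 × 10^-12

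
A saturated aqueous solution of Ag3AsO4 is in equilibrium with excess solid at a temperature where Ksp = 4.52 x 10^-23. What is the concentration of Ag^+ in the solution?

Ag3AsO4(s) ⇌ 3 Ag^+ + AsO4^3-
Ksp = [Ag^+]^3[AsO4^3-]
If s mol/L of Ag3AsO4 dissolves, [Ag^+] = 3s and [AsO4^3-] = s.
Substituting: Ksp = (3s)^3s = 27s^4
s^4 = 4.52 x 10^-23 / 27, so s = 1.137 × 10^-6 M
[Ag^+] = 3s = 3.41 x 10^-6 M

3.41 × 10^-6 M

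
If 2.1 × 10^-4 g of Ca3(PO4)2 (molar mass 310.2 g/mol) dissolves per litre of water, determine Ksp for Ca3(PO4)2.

Ksp = 1.5e-29

Molar solubility s = (2.1 × 10^-4 g/L) / (310.2 g/mol) = 6.77 x 10^-7 M.
Ca3(PO4)2(s) <=> 3 Ca^2+ + 2 PO4^3-
Let s = molar solubility. Then [Ca^2+] = 3s and [PO4^3-] = 2s.
Ksp = [Ca^2+]^3[PO4^3-]^2
Ksp = (3s)^3(2s)^2 = 108s^5
Ksp = 108 × (6.77 × 10^-7)^5 = 1.5 × 10^-29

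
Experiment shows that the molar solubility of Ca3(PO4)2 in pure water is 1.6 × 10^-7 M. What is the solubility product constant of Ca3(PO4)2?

1.1 × 10^-32

Ca3(PO4)2(s) ⇌ 3 Ca^2+ + 2 PO4^3-
Let s = molar solubility. Then [Ca^2+] = 3s and [PO4^3-] = 2s.
Ksp = [Ca^2+]^3[PO4^3-]^2
Ksp = (3s)^3(2s)^2 = 108s^5
With s = 1.6 × 10^-7: Ksp = 1.1 x 10^-32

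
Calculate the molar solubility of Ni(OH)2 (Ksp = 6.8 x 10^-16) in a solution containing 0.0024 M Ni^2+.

Ni(OH)2(s) ⇌ Ni^2+(aq) + 2 OH^-(aq)
Ksp = [Ni^2+][OH^-]^2
If s mol/L dissolves here, [Ni^2+] = 0.0024 + s ≈ 0.0024, [OH^-] = 2s (Ksp is small, so little additional dissolves).
Ksp ≈ 0.0024 × (2s)^2
s = 2.7 × 10^-7 M
Check: s = 2.7 x 10^-7 ≪ 0.0024, so the approximation is valid.

2.7 x 10^-7 M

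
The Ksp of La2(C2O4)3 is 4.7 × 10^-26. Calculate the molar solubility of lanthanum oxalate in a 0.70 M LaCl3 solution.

1.5 × 10^-9 M

La2(C2O4)3(s) ⇌ 2 La^3+(aq) + 3 C2O4^2-(aq)
Ksp = [La^3+]^2[C2O4^2-]^3
Let s be the molar solubility in this solution. [La^3+] = 0.70 + 2s ≈ 0.70, [C2O4^2-] = 3s (common-ion effect: La^3+ is already 0.70 M).
Ksp ≈ (0.70)^2 × (3s)^3
s = 1.5 × 10^-9 M
Check: 2s = 3.1 × 10^-9 ≪ 0.70, so the approximation is valid.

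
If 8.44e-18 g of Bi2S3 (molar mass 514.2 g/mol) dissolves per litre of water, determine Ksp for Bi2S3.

Ksp ≈ 1.29 × 10^-97

Molar solubility s = (8.44 x 10^-18 g/L) / (514.2 g/mol) = 1.641 × 10^-20 M.
Bi2S3(s) <=> 2 Bi^3+ + 3 S^2-
If s mol/L of Bi2S3 dissolves, [Bi^3+] = 2s and [S^2-] = 3s.
Ksp = [Bi^3+]^2[S^2-]^3
Substituting: Ksp = (2s)^2(3s)^3 = 108s^5
With s = 1.641 x 10^-20: Ksp = 1.29 x 10^-97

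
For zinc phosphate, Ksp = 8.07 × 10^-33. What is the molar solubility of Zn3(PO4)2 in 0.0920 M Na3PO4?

Zn3(PO4)2(s) ⇌ 3 Zn^2+ + 2 PO4^3-
Ksp = [Zn^2+]^3[PO4^3-]^2
If s mol/L dissolves here, [Zn^2+] = 3s, [PO4^3-] = 0.0920 + 2s ≈ 0.0920 (Ksp is small, so little additional dissolves).
Ksp ≈ (3s)^3 × (0.0920)^2
s = 3.28 × 10^-11 M
Check: 2s = 6.6 x 10^-11 ≪ 0.0920, so the approximation is valid.

3.28 x 10^-11 M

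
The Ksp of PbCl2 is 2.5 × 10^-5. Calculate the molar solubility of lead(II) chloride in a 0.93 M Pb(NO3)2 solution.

PbCl2(s) <=> Pb^2+ + 2 Cl^-
Ksp = [Pb^2+][Cl^-]^2
If s mol/L dissolves here, [Pb^2+] = 0.93 + s ≈ 0.93, [Cl^-] = 2s (since Pb^2+ from Pb(NO3)2 dominates).
Ksp ≈ 0.93 × (2s)^2
s = 2.6 × 10^-3 M
Check: s = 2.6 × 10^-3 ≪ 0.93, so the approximation is valid.

s = 2.6 x 10^-3 M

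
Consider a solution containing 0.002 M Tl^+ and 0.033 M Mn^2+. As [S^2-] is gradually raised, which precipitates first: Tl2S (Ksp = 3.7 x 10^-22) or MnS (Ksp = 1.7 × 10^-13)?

Precipitation of each salt starts when its ion product equals its Ksp.
For Tl2S: 3.7 x 10^-22 = (0.002)^2 × [S^2-]  ⇒  [S^2-] = 9.3 x 10^-17 M.
For MnS: 1.7 × 10^-13 = 0.033 × [S^2-]  ⇒  [S^2-] = 5.2 × 10^-12 M.
The salt with the lower threshold [S^2-] precipitates first: Tl2S.

Tl2S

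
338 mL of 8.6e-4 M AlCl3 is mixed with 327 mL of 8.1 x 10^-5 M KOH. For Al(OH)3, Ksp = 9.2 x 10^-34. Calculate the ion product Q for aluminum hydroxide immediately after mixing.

Total volume = 338 + 327 = 665 mL.
[Al^3+] = 8.6 x 10^-4 × (338/665) = 4.37 x 10^-4 M
[OH^-] = 8.1 × 10^-5 × (327/665) = 3.98 × 10^-5 M
Al(OH)3(s) ⇌ Al^3+ + 3 OH^-, so Q = [Al^3+][OH^-]^3
Q = (4.37 × 10^-4)(3.98 × 10^-5)^3 = 2.8 × 10^-17
Q > Ksp, so Al(OH)3 will precipitate.

2.8 x 10^-17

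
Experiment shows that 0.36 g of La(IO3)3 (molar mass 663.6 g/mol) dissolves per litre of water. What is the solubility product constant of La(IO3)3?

Ksp ≈ 2.3 x 10^-12

Molar solubility s = (3.6 × 10^-1 g/L) / (663.6 g/mol) = 5.42 × 10^-4 M.
La(IO3)3(s) ⇌ La^3+ + 3 IO3^-
If s mol/L of La(IO3)3 dissolves, [La^3+] = s and [IO3^-] = 3s.
Ksp = [La^3+][IO3^-]^3
Substituting: Ksp = s(3s)^3 = 27s^4
Ksp = 27 × (5.42 x 10^-4)^4 = 2.3 × 10^-12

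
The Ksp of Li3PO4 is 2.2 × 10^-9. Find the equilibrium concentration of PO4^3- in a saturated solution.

3.0 × 10^-3 M

Li3PO4(s) <=> 3 Li^+ + PO4^3-
Ksp = [Li^+]^3[PO4^3-]
For each mole of Li3PO4 that dissolves: [Li^+] = 3s, [PO4^3-] = s.
Ksp = (3s)^3s = 27s^4
s = (2.2 × 10^-9 / 27)^(1/4) = 3.00 × 10^-3 M
[PO4^3-] = s = 3.0 × 10^-3 M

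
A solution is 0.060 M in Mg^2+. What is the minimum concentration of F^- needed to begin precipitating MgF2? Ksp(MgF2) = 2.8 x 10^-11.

[F^-] = 2.2 x 10^-5 M

MgF2(s) ⇌ Mg^2+ + 2 F^-
Ksp = [Mg^2+][F^-]^2
Precipitation begins when Q = Ksp. With [Mg^2+] = 0.060 M:
2.8 x 10^-11 = (0.060) × [F^-]^2
[F^-] = (2.8 x 10^-11 / 6.0 × 10^-2)^(1/2) = 2.2 × 10^-5 M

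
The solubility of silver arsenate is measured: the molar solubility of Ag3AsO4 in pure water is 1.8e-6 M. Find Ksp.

Ag3AsO4(s) <=> 3 Ag^+(aq) + AsO4^3-(aq)
If s mol/L of Ag3AsO4 dissolves, [Ag^+] = 3s and [AsO4^3-] = s.
Ksp = [Ag^+]^3[AsO4^3-]
Substituting: Ksp = (3s)^3s = 27s^4
Ksp = 27 × (1.8 × 10^-6)^4 = 2.8 × 10^-22

Ksp ≈ 2.8e-22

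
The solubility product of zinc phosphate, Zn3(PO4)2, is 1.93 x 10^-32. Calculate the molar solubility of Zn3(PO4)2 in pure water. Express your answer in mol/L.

s ≈ 1.78 x 10^-7 M

Zn3(PO4)2(s) ⇌ 3 Zn^2+(aq) + 2 PO4^3-(aq)
Ksp = [Zn^2+]^3[PO4^3-]^2
For each mole of Zn3(PO4)2 that dissolves: [Zn^2+] = 3s, [PO4^3-] = 2s.
Substituting: Ksp = (3s)^3(2s)^2 = 108s^5
s^5 = 1.93 x 10^-32 / 108, so s = 1.78 x 10^-7 M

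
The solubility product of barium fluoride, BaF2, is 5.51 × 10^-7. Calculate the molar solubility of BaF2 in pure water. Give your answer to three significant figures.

5.16 × 10^-3 M

BaF2(s) ⇌ Ba^2+(aq) + 2 F^-(aq)
Ksp = [Ba^2+][F^-]^2
Let s = molar solubility. Then [Ba^2+] = s and [F^-] = 2s.
Ksp = s(2s)^2 = 4s^3
s^3 = 5.51 × 10^-7 / 4, so s = 5.16 × 10^-3 M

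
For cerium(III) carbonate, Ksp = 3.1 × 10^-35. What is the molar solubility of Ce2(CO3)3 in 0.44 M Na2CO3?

Ce2(CO3)3(s) <=> 2 Ce^3+ + 3 CO3^2-
Ksp = [Ce^3+]^2[CO3^2-]^3
Let s be the molar solubility in this solution. [Ce^3+] = 2s, [CO3^2-] = 0.44 + 3s ≈ 0.44 (Ksp is small, so little additional dissolves).
Ksp ≈ (2s)^2 × (0.44)^3
s = 9.5 × 10^-18 M
Check: 3s = 2.9 × 10^-17 ≪ 0.44, so the approximation is valid.

s = 9.5 × 10^-18 M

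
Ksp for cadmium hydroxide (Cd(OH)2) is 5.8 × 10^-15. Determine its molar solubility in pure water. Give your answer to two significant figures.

Cd(OH)2(s) ⇌ Cd^2+(aq) + 2 OH^-(aq)
Ksp = [Cd^2+][OH^-]^2
For each mole of Cd(OH)2 that dissolves: [Cd^2+] = s, [OH^-] = 2s.
So Ksp = s × (2s)^2 = 4s^3
Solving, s = (5.8 × 10^-15/4)^(1/3) = 1.1 × 10^-5 M

s ≈ 1.1 × 10^-5 M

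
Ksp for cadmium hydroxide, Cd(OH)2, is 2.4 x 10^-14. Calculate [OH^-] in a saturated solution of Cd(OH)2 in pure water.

[OH^-] ≈ 3.6 × 10^-5 M

Cd(OH)2(s) <=> Cd^2+ + 2 OH^-
Ksp = [Cd^2+][OH^-]^2
Let s = molar solubility. Then [Cd^2+] = s and [OH^-] = 2s.
Substituting: Ksp = s(2s)^2 = 4s^3
s = (2.4 x 10^-14 / 4)^(1/3) = 1.82 × 10^-5 M
[OH^-] = 2s = 3.6 x 10^-5 M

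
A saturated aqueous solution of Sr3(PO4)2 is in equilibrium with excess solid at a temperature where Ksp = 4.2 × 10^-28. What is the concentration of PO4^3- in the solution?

[PO4^3-] = 2.6 x 10^-6 M

Sr3(PO4)2(s) ⇌ 3 Sr^2+(aq) + 2 PO4^3-(aq)
Ksp = [Sr^2+]^3[PO4^3-]^2
For each mole of Sr3(PO4)2 that dissolves: [Sr^2+] = 3s, [PO4^3-] = 2s.
So Ksp = (3s)^3 × (2s)^2 = 108s^5
s = (4.2 × 10^-28 / 108)^(1/5) = 1.31 x 10^-6 M
[PO4^3-] = 2s = 2.6 × 10^-6 M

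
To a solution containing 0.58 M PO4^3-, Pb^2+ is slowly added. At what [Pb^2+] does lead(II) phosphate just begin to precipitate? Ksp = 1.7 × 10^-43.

8.0e-15 M

Pb3(PO4)2(s) <=> 3 Pb^2+ + 2 PO4^3-
Ksp = [Pb^2+]^3[PO4^3-]^2
Precipitation begins when Q = Ksp. With [PO4^3-] = 0.58 M:
1.7 × 10^-43 = (0.58)^2 × [Pb^2+]^3
[Pb^2+] = (1.7 × 10^-43 / 3.36 × 10^-1)^(1/3) = 8.0 × 10^-15 M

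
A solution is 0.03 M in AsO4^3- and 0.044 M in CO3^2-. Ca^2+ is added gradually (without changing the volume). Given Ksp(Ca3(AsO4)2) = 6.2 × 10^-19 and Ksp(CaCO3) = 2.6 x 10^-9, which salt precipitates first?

CaCO3

Each salt begins to precipitate when Q = Ksp, i.e. when [Ca^2+] reaches its threshold.
For Ca3(AsO4)2: 6.2 × 10^-19 = (0.03)^2 × [Ca^2+]^3  ⇒  [Ca^2+] = 8.8 × 10^-6 M.
For CaCO3: 2.6 x 10^-9 = 0.044 × [Ca^2+]  ⇒  [Ca^2+] = 5.9 × 10^-8 M.
The salt with the lower threshold [Ca^2+] precipitates first: CaCO3.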